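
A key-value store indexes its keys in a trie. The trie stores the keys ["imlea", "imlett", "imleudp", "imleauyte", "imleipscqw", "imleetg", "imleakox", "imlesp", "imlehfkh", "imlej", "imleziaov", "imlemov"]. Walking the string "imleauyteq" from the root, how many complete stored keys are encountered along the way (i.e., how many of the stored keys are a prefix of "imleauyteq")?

Traverse "imleauyteq" character by character; count nodes along the way that are marked as word ends.
Prefixes of the query that are stored words: "imlea", "imleauyte"
Count: 2

2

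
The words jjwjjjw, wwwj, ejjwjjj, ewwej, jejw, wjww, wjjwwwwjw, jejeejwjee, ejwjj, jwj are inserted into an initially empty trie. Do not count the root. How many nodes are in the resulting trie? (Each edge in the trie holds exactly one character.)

47

Insert word by word; a character creates a node only if that edge doesn't already exist:
  "jjwjjjw" → 7 new (j, j, w, j, j, j, w)
  "wwwj" → 4 new (w, w, w, j)
  "ejjwjjj" → 7 new (e, j, j, w, j, j, j)
  "ewwej" → prefix "e" already present; 4 new (w, w, e, j)
  "jejw" → prefix "j" already present; 3 new (e, j, w)
  "wjww" → prefix "w" already present; 3 new (j, w, w)
  "wjjwwwwjw" → prefix "wj" already present; 7 new (j, w, w, w, w, j, w)
  "jejeejwjee" → prefix "jej" already present; 7 new (e, e, j, w, j, e, e)
  "ejwjj" → prefix "ej" already present; 3 new (w, j, j)
  "jwj" → prefix "j" already present; 2 new (w, j)
Total nodes = 7 + 4 + 7 + 4 + 3 + 3 + 7 + 7 + 3 + 2 = 47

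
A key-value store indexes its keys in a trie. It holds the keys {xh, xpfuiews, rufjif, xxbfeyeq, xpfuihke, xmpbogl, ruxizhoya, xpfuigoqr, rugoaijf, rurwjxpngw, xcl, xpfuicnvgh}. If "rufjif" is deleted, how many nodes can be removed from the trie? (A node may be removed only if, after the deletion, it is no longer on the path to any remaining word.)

4

A node on "rufjif"'s path can go only if nothing else ends at it or branches off below it.
The suffix "fjif" (4 nodes) is used only by "rufjif"; the node for "ru" still has the child "x", so pruning stops there.
Nodes removed: 4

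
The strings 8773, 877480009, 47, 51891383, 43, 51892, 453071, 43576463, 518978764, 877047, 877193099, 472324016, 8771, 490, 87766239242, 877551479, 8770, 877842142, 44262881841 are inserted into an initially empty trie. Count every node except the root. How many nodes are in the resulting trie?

Insert word by word; a character creates a node only if that edge doesn't already exist:
  "8773" → 4 new (8, 7, 7, 3)
  "877480009" → prefix "877" already present; 6 new (4, 8, 0, 0, 0, 9)
  "47" → 2 new (4, 7)
  "51891383" → 8 new (5, 1, 8, 9, 1, 3, 8, 3)
  "43" → prefix "4" already present; 1 new (3)
  "51892" → prefix "5189" already present; 1 new (2)
  "453071" → prefix "4" already present; 5 new (5, 3, 0, 7, 1)
  "43576463" → prefix "43" already present; 6 new (5, 7, 6, 4, 6, 3)
  "518978764" → prefix "5189" already present; 5 new (7, 8, 7, 6, 4)
  "877047" → prefix "877" already present; 3 new (0, 4, 7)
  "877193099" → prefix "877" already present; 6 new (1, 9, 3, 0, 9, 9)
  "472324016" → prefix "47" already present; 7 new (2, 3, 2, 4, 0, 1, 6)
  "8771" → prefix "8771" already present; 0 new (none)
  "490" → prefix "4" already present; 2 new (9, 0)
  "87766239242" → prefix "877" already present; 8 new (6, 6, 2, 3, 9, 2, 4, 2)
  "877551479" → prefix "877" already present; 6 new (5, 5, 1, 4, 7, 9)
  "8770" → prefix "8770" already present; 0 new (none)
  "877842142" → prefix "877" already present; 6 new (8, 4, 2, 1, 4, 2)
  "44262881841" → prefix "4" already present; 10 new (4, 2, 6, 2, 8, 8, 1, 8, 4, 1)
Total nodes = 4 + 6 + 2 + 8 + 1 + 1 + 5 + 6 + 5 + 3 + 6 + 7 + 0 + 2 + 8 + 6 + 0 + 6 + 10 = 86

86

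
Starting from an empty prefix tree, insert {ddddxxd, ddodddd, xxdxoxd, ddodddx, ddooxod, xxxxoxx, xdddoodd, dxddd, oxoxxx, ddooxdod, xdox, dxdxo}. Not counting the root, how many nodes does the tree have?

53

For each word, the new-node count is its length minus the longest prefix already in the trie:
  "ddddxxd" → 7 new (d, d, d, d, x, x, d)
  "ddodddd" → prefix "dd" already present; 5 new (o, d, d, d, d)
  "xxdxoxd" → 7 new (x, x, d, x, o, x, d)
  "ddodddx" → prefix "ddoddd" already present; 1 new (x)
  "ddooxod" → prefix "ddo" already present; 4 new (o, x, o, d)
  "xxxxoxx" → prefix "xx" already present; 5 new (x, x, o, x, x)
  "xdddoodd" → prefix "x" already present; 7 new (d, d, d, o, o, d, d)
  "dxddd" → prefix "d" already present; 4 new (x, d, d, d)
  "oxoxxx" → 6 new (o, x, o, x, x, x)
  "ddooxdod" → prefix "ddoox" already present; 3 new (d, o, d)
  "xdox" → prefix "xd" already present; 2 new (o, x)
  "dxdxo" → prefix "dxd" already present; 2 new (x, o)
Total nodes = 7 + 5 + 7 + 1 + 4 + 5 + 7 + 4 + 6 + 3 + 2 + 2 = 53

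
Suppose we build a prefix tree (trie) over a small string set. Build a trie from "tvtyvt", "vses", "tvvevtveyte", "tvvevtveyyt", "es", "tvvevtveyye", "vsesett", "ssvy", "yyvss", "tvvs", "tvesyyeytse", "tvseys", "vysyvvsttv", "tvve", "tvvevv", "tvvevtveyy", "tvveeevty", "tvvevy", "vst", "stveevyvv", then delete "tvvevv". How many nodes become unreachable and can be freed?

1

Walk "tvvevv" from the leaf back toward the root, removing each node that no remaining word uses.
The suffix "v" (1 node) is used only by "tvvevv"; the node for "tvvev" still has the child "t", so pruning stops there.
Nodes removed: 1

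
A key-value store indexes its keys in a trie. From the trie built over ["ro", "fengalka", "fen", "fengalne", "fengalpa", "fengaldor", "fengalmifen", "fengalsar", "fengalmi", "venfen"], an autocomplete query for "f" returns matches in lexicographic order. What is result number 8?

fengalsar

Filter for "f…" and sort: "fen", "fengaldor", "fengalka", "fengalmi", "fengalmifen", "fengalne", "fengalpa", "fengalsar"
Position 8: fengalsar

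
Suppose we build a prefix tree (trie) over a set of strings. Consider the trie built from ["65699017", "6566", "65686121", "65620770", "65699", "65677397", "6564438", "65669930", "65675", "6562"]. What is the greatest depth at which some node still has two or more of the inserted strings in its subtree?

Equivalently: take the maximum, over all pairs, of their longest common prefix length.
e.g. "65699" and "65699017" share the prefix "65699" of length 5; no pair shares a longer one.
Longest shared-prefix length: 5

5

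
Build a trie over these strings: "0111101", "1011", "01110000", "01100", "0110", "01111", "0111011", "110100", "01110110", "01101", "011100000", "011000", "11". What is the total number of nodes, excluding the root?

For each word, the new-node count is its length minus the longest prefix already in the trie:
  "0111101" → 7 new (0, 1, 1, 1, 1, 0, 1)
  "1011" → 4 new (1, 0, 1, 1)
  "01110000" → prefix "0111" already present; 4 new (0, 0, 0, 0)
  "01100" → prefix "011" already present; 2 new (0, 0)
  "0110" → prefix "0110" already present; 0 new (none)
  "01111" → prefix "01111" already present; 0 new (none)
  "0111011" → prefix "01110" already present; 2 new (1, 1)
  "110100" → prefix "1" already present; 5 new (1, 0, 1, 0, 0)
  "01110110" → prefix "0111011" already present; 1 new (0)
  "01101" → prefix "0110" already present; 1 new (1)
  "011100000" → prefix "01110000" already present; 1 new (0)
  "011000" → prefix "01100" already present; 1 new (0)
  "11" → prefix "11" already present; 0 new (none)
Total nodes = 7 + 4 + 4 + 2 + 0 + 0 + 2 + 5 + 1 + 1 + 1 + 1 + 0 = 28

28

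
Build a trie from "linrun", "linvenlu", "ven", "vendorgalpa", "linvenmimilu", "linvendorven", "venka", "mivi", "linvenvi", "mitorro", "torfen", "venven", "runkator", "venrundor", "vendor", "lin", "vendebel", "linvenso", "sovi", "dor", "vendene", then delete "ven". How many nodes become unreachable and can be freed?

0

Walk "ven" from the leaf back toward the root, removing each node that no remaining word uses.
Every node on "ven" is still needed (e.g. by "vendorgalpa"), so nothing is freed.
Nodes removed: 0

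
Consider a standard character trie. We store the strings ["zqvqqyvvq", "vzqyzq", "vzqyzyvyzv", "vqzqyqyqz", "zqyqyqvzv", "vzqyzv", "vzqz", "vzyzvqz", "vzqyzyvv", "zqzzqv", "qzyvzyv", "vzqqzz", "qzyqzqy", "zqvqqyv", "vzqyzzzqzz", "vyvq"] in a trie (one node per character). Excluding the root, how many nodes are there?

Count nodes per top-level branch (shared prefixes stored once):
  'q'-branch (qzyqzqy, qzyvzyv): 11 nodes
  'v'-branch (vqzqyqyqz, vyvq, vzqqzz, vzqyzq, vzqyzv, vzqyzyvv, vzqyzyvyzv, vzqyzzzqzz, vzqz, vzyzvqz): 38 nodes
  'z'-branch (zqvqqyv, zqvqqyvvq, zqyqyqvzv, zqzzqv): 20 nodes
Sum: 69

69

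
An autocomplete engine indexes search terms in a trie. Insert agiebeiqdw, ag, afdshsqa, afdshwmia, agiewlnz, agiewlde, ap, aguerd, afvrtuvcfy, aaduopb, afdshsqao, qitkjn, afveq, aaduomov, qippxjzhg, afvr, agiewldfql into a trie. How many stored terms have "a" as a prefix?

15

Filter for entries beginning with "a":
Words under "a": aaduomov, aaduopb, afdshsqa, afdshsqao, afdshwmia, afveq, afvr, afvrtuvcfy, ag, agiebeiqdw, agiewlde, agiewldfql, agiewlnz, aguerd, ap
Count: 15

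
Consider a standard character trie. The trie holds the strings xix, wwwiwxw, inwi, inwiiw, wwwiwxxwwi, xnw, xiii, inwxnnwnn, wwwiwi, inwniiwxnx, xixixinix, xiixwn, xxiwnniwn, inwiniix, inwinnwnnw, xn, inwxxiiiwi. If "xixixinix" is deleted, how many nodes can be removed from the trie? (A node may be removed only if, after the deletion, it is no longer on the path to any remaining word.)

6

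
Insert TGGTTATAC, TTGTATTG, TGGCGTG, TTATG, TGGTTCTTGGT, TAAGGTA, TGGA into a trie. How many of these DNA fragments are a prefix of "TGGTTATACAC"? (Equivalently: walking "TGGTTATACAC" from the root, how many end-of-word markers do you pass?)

1

Traverse "TGGTTATACAC" character by character; count nodes along the way that are marked as word ends.
Prefixes of the query that are stored words: "TGGTTATAC"
Count: 1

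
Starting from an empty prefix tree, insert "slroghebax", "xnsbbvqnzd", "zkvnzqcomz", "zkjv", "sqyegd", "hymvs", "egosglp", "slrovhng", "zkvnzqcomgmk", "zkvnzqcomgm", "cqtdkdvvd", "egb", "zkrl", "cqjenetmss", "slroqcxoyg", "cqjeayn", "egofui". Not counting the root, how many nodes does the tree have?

88

Insert word by word; a character creates a node only if that edge doesn't already exist:
  "slroghebax" → 10 new (s, l, r, o, g, h, e, b, a, x)
  "xnsbbvqnzd" → 10 new (x, n, s, b, b, v, q, n, z, d)
  "zkvnzqcomz" → 10 new (z, k, v, n, z, q, c, o, m, z)
  "zkjv" → prefix "zk" already present; 2 new (j, v)
  "sqyegd" → prefix "s" already present; 5 new (q, y, e, g, d)
  "hymvs" → 5 new (h, y, m, v, s)
  "egosglp" → 7 new (e, g, o, s, g, l, p)
  "slrovhng" → prefix "slro" already present; 4 new (v, h, n, g)
  "zkvnzqcomgmk" → prefix "zkvnzqcom" already present; 3 new (g, m, k)
  "zkvnzqcomgm" → prefix "zkvnzqcomgm" already present; 0 new (none)
  "cqtdkdvvd" → 9 new (c, q, t, d, k, d, v, v, d)
  "egb" → prefix "eg" already present; 1 new (b)
  "zkrl" → prefix "zk" already present; 2 new (r, l)
  "cqjenetmss" → prefix "cq" already present; 8 new (j, e, n, e, t, m, s, s)
  "slroqcxoyg" → prefix "slro" already present; 6 new (q, c, x, o, y, g)
  "cqjeayn" → prefix "cqje" already present; 3 new (a, y, n)
  "egofui" → prefix "ego" already present; 3 new (f, u, i)
Total nodes = 10 + 10 + 10 + 2 + 5 + 5 + 7 + 4 + 3 + 0 + 9 + 1 + 2 + 8 + 6 + 3 + 3 = 88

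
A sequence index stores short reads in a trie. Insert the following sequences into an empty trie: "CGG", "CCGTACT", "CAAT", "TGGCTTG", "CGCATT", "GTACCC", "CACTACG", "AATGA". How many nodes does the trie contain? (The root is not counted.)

39

Trace insertions, counting only characters that open a new branch:
  "CGG" → 3 new (C, G, G)
  "CCGTACT" → prefix "C" already present; 6 new (C, G, T, A, C, T)
  "CAAT" → prefix "C" already present; 3 new (A, A, T)
  "TGGCTTG" → 7 new (T, G, G, C, T, T, G)
  "CGCATT" → prefix "CG" already present; 4 new (C, A, T, T)
  "GTACCC" → 6 new (G, T, A, C, C, C)
  "CACTACG" → prefix "CA" already present; 5 new (C, T, A, C, G)
  "AATGA" → 5 new (A, A, T, G, A)
Total nodes = 3 + 6 + 3 + 7 + 4 + 6 + 5 + 5 = 39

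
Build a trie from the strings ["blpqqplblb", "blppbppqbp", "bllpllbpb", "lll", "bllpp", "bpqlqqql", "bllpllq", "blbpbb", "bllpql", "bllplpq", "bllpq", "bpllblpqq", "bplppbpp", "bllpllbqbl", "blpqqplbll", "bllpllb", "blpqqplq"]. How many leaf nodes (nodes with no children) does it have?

15

A leaf is a node with no children — equivalently, the end of a word that is not a proper prefix of any other stored word.
Those words: "blbpbb", "bllpllbpb", "bllpllbqbl", "bllpllq", "bllplpq", "bllpp", "bllpql", "blppbppqbp", "blpqqplblb", "blpqqplbll", "blpqqplq", "bpllblpqq", "bplppbpp", "bpqlqqql", "lll"
Leaf count: 15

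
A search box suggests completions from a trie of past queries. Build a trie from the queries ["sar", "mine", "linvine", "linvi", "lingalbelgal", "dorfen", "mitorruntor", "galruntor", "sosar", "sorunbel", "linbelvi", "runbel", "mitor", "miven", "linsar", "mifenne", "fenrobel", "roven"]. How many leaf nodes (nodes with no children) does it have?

A leaf is a node with no children — equivalently, the end of a word that is not a proper prefix of any other stored word.
Those words: "dorfen", "fenrobel", "galruntor", "linbelvi", "lingalbelgal", "linsar", "linvine", "mifenne", "mine", "mitorruntor", "miven", "roven", "runbel", "sar", "sorunbel", "sosar"
Leaf count: 16

16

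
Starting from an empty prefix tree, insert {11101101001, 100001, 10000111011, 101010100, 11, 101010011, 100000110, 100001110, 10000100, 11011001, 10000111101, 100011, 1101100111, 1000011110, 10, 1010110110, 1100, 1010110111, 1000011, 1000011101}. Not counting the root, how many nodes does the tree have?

57

Trace insertions, counting only characters that open a new branch:
  "11101101001" → 11 new (1, 1, 1, 0, 1, 1, 0, 1, 0, 0, 1)
  "100001" → prefix "1" already present; 5 new (0, 0, 0, 0, 1)
  "10000111011" → prefix "100001" already present; 5 new (1, 1, 0, 1, 1)
  "101010100" → prefix "10" already present; 7 new (1, 0, 1, 0, 1, 0, 0)
  "11" → prefix "11" already present; 0 new (none)
  "101010011" → prefix "101010" already present; 3 new (0, 1, 1)
  "100000110" → prefix "10000" already present; 4 new (0, 1, 1, 0)
  "100001110" → prefix "100001110" already present; 0 new (none)
  "10000100" → prefix "100001" already present; 2 new (0, 0)
  "11011001" → prefix "11" already present; 6 new (0, 1, 1, 0, 0, 1)
  "10000111101" → prefix "10000111" already present; 3 new (1, 0, 1)
  "100011" → prefix "1000" already present; 2 new (1, 1)
  "1101100111" → prefix "11011001" already present; 2 new (1, 1)
  "1000011110" → prefix "1000011110" already present; 0 new (none)
  "10" → prefix "10" already present; 0 new (none)
  "1010110110" → prefix "10101" already present; 5 new (1, 0, 1, 1, 0)
  "1100" → prefix "110" already present; 1 new (0)
  "1010110111" → prefix "101011011" already present; 1 new (1)
  "1000011" → prefix "1000011" already present; 0 new (none)
  "1000011101" → prefix "1000011101" already present; 0 new (none)
Total nodes = 11 + 5 + 5 + 7 + 0 + 3 + 4 + 0 + 2 + 6 + 3 + 2 + 2 + 0 + 0 + 5 + 1 + 1 + 0 + 0 = 57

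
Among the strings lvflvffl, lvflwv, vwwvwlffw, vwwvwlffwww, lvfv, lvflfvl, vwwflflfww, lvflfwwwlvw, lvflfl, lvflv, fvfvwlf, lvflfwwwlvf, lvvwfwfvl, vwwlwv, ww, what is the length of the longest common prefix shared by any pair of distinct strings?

10

Look for the deepest trie node that still has at least two words in its subtree.
"lvflfwwwlvf" and "lvflfwwwlvw" agree on "lvflfwwwlv" (10 characters) before diverging; nothing deeper is shared.
Longest shared-prefix length: 10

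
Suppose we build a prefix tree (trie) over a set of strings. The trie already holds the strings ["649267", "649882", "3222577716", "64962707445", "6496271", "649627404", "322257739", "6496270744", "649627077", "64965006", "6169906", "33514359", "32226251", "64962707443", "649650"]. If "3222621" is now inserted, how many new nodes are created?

The longest prefix of "3222621" already in the trie is "322262" (length 6).
So 7 − 6 = 1 new nodes.

1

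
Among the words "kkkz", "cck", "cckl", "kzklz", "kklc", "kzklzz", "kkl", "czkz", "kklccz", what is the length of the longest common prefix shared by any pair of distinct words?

5

Look for the deepest trie node that still has at least two words in its subtree.
"kzklz" and "kzklzz" agree on "kzklz" (5 characters) before diverging; nothing deeper is shared.
Longest shared-prefix length: 5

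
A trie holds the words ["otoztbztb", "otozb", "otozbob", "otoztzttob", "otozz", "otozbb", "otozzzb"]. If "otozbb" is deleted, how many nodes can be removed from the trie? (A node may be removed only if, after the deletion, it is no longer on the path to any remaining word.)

1

A node on "otozbb"'s path can go only if nothing else ends at it or branches off below it.
The suffix "b" (1 node) is used only by "otozbb"; the node for "otozb" still has the child "o", so pruning stops there.
Nodes removed: 1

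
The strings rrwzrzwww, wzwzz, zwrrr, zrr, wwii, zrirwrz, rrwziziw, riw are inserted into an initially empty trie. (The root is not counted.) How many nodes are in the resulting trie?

35

For each word, the new-node count is its length minus the longest prefix already in the trie:
  "rrwzrzwww" → 9 new (r, r, w, z, r, z, w, w, w)
  "wzwzz" → 5 new (w, z, w, z, z)
  "zwrrr" → 5 new (z, w, r, r, r)
  "zrr" → prefix "z" already present; 2 new (r, r)
  "wwii" → prefix "w" already present; 3 new (w, i, i)
  "zrirwrz" → prefix "zr" already present; 5 new (i, r, w, r, z)
  "rrwziziw" → prefix "rrwz" already present; 4 new (i, z, i, w)
  "riw" → prefix "r" already present; 2 new (i, w)
Total nodes = 9 + 5 + 5 + 2 + 3 + 5 + 4 + 2 = 35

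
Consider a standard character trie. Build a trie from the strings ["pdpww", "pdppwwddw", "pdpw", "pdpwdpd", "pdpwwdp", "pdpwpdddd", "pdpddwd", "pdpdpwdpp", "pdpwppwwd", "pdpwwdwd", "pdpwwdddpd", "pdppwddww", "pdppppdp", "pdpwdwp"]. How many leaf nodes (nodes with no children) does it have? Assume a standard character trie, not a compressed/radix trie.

12

Leaves are exactly the stored words that no other stored word extends.
Those words: "pdpddwd", "pdpdpwdpp", "pdppppdp", "pdppwddww", "pdppwwddw", "pdpwdpd", "pdpwdwp", "pdpwpdddd", "pdpwppwwd", "pdpwwdddpd", "pdpwwdp", "pdpwwdwd"
Leaf count: 12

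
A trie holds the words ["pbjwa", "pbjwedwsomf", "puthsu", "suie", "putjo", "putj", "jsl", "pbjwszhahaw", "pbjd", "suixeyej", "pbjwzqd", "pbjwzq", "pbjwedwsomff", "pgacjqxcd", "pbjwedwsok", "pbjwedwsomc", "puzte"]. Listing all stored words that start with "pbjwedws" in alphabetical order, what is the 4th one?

pbjwedwsomff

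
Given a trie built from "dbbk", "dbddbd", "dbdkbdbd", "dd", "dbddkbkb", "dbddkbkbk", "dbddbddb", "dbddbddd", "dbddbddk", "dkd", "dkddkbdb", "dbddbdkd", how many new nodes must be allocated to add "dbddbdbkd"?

The longest prefix of "dbddbdbkd" already in the trie is "dbddbd" (length 6).
New nodes needed: |"dbddbdbkd"| − 6 = 9 − 6 = 3.

3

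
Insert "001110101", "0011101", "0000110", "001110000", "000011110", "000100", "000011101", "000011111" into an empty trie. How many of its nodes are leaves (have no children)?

7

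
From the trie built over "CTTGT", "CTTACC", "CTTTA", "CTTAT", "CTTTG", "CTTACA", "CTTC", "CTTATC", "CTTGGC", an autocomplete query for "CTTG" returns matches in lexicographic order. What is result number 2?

CTTGT

Words with prefix "CTTG", in lexicographic order: "CTTGGC", "CTTGT"
The 2nd is CTTGT.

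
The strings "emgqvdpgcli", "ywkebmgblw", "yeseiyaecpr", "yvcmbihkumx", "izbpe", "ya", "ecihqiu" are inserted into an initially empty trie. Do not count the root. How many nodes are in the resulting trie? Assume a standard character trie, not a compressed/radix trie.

Insert word by word; a character creates a node only if that edge doesn't already exist:
  "emgqvdpgcli" → 11 new (e, m, g, q, v, d, p, g, c, l, i)
  "ywkebmgblw" → 10 new (y, w, k, e, b, m, g, b, l, w)
  "yeseiyaecpr" → prefix "y" already present; 10 new (e, s, e, i, y, a, e, c, p, r)
  "yvcmbihkumx" → prefix "y" already present; 10 new (v, c, m, b, i, h, k, u, m, x)
  "izbpe" → 5 new (i, z, b, p, e)
  "ya" → prefix "y" already present; 1 new (a)
  "ecihqiu" → prefix "e" already present; 6 new (c, i, h, q, i, u)
Total nodes = 11 + 10 + 10 + 10 + 5 + 1 + 6 = 53

53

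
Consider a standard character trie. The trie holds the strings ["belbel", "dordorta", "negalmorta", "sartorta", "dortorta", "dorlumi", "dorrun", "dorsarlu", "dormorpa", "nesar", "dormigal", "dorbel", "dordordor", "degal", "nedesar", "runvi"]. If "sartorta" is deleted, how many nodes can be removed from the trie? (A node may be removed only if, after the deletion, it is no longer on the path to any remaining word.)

8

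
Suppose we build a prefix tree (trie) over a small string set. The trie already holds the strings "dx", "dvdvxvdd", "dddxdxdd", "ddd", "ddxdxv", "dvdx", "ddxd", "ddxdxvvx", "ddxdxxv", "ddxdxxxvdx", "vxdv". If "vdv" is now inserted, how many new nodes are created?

2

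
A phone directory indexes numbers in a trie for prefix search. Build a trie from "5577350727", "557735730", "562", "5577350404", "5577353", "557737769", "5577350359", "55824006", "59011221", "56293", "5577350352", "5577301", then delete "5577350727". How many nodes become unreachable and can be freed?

3

After clearing the end-marker at "5577350727", prune upward until reaching a node still needed by another word.
The suffix "727" (3 nodes) is used only by "5577350727"; the node for "5577350" still has the child "4", so pruning stops there.
Nodes removed: 3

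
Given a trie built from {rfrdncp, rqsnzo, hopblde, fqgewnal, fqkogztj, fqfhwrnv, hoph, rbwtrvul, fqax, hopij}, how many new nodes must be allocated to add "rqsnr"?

1

"rqsn" is already a path in the trie; the remaining "r" must be added.
Each of the 1 remaining characters creates one node.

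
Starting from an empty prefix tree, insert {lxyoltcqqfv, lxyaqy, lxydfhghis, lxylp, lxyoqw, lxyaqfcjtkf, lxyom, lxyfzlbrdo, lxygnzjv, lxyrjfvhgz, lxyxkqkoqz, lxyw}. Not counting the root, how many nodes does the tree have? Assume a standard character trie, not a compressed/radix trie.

59

Insert word by word; a character creates a node only if that edge doesn't already exist:
  "lxyoltcqqfv" → 11 new (l, x, y, o, l, t, c, q, q, f, v)
  "lxyaqy" → prefix "lxy" already present; 3 new (a, q, y)
  "lxydfhghis" → prefix "lxy" already present; 7 new (d, f, h, g, h, i, s)
  "lxylp" → prefix "lxy" already present; 2 new (l, p)
  "lxyoqw" → prefix "lxyo" already present; 2 new (q, w)
  "lxyaqfcjtkf" → prefix "lxyaq" already present; 6 new (f, c, j, t, k, f)
  "lxyom" → prefix "lxyo" already present; 1 new (m)
  "lxyfzlbrdo" → prefix "lxy" already present; 7 new (f, z, l, b, r, d, o)
  "lxygnzjv" → prefix "lxy" already present; 5 new (g, n, z, j, v)
  "lxyrjfvhgz" → prefix "lxy" already present; 7 new (r, j, f, v, h, g, z)
  "lxyxkqkoqz" → prefix "lxy" already present; 7 new (x, k, q, k, o, q, z)
  "lxyw" → prefix "lxy" already present; 1 new (w)
Total nodes = 11 + 3 + 7 + 2 + 2 + 6 + 1 + 7 + 5 + 7 + 7 + 1 = 59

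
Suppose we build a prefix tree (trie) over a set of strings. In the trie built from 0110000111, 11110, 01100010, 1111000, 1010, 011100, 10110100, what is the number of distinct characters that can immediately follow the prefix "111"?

The children of the "111" node are the distinct next characters among strings starting with "111".
Characters that immediately follow "111" among the stored strings: {1}.
That node has 1 child edge.

1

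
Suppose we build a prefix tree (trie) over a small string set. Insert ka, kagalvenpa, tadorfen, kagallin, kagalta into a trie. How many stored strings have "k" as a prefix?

4

Traverse to the node for "k", then collect every word in that subtree.
Matches: "ka", "kagallin", "kagalta", "kagalvenpa"
Count: 4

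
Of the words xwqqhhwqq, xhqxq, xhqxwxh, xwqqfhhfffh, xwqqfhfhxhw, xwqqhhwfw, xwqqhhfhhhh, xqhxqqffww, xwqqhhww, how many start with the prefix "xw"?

Traverse to the node for "xw", then collect every word in that subtree.
Words under "xw": xwqqfhfhxhw, xwqqfhhfffh, xwqqhhfhhhh, xwqqhhwfw, xwqqhhwqq, xwqqhhww
Count: 6

6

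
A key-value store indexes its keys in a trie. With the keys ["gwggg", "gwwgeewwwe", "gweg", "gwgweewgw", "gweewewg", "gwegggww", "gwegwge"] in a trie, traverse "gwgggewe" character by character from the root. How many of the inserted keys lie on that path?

1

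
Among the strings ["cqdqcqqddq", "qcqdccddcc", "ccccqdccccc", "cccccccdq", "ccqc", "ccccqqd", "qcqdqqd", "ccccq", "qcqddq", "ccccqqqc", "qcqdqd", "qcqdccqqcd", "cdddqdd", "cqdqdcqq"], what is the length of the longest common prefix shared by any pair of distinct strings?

Look for the deepest trie node that still has at least two words in its subtree.
e.g. "ccccqqd" and "ccccqqqc" share the prefix "ccccqq" of length 6; no pair shares a longer one.
Longest shared-prefix length: 6

6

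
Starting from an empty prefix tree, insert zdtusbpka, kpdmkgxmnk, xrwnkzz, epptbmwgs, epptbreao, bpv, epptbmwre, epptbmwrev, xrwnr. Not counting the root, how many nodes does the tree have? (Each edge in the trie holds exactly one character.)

46

Trace insertions, counting only characters that open a new branch:
  "zdtusbpka" → 9 new (z, d, t, u, s, b, p, k, a)
  "kpdmkgxmnk" → 10 new (k, p, d, m, k, g, x, m, n, k)
  "xrwnkzz" → 7 new (x, r, w, n, k, z, z)
  "epptbmwgs" → 9 new (e, p, p, t, b, m, w, g, s)
  "epptbreao" → prefix "epptb" already present; 4 new (r, e, a, o)
  "bpv" → 3 new (b, p, v)
  "epptbmwre" → prefix "epptbmw" already present; 2 new (r, e)
  "epptbmwrev" → prefix "epptbmwre" already present; 1 new (v)
  "xrwnr" → prefix "xrwn" already present; 1 new (r)
Total nodes = 9 + 10 + 7 + 9 + 4 + 3 + 2 + 1 + 1 = 46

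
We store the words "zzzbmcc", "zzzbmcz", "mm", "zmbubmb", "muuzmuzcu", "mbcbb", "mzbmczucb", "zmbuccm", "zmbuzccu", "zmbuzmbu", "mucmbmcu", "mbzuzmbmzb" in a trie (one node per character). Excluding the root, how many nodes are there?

60

Count nodes per top-level branch (shared prefixes stored once):
  'm'-branch (mbcbb, mbzuzmbmzb, mm, mucmbmcu, muuzmuzcu, mzbmczucb): 36 nodes
  'z'-branch (zmbubmb, zmbuccm, zmbuzccu, zmbuzmbu, zzzbmcc, zzzbmcz): 24 nodes
Sum: 60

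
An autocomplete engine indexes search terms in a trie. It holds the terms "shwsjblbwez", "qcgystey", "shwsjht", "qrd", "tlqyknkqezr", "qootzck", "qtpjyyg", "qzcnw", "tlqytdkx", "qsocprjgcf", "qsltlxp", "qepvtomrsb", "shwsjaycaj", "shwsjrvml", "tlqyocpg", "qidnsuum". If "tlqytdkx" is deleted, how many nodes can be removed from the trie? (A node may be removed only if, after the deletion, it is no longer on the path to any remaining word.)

4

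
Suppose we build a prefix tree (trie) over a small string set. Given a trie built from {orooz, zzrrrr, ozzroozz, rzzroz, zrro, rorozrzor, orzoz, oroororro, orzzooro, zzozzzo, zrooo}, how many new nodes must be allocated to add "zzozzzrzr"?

3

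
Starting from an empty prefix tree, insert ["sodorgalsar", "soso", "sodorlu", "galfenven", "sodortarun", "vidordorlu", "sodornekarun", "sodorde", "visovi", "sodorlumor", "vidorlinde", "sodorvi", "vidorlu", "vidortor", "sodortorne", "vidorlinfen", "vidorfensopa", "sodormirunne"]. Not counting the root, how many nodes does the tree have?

87

Trace insertions, counting only characters that open a new branch:
  "sodorgalsar" → 11 new (s, o, d, o, r, g, a, l, s, a, r)
  "soso" → prefix "so" already present; 2 new (s, o)
  "sodorlu" → prefix "sodor" already present; 2 new (l, u)
  "galfenven" → 9 new (g, a, l, f, e, n, v, e, n)
  "sodortarun" → prefix "sodor" already present; 5 new (t, a, r, u, n)
  "vidordorlu" → 10 new (v, i, d, o, r, d, o, r, l, u)
  "sodornekarun" → prefix "sodor" already present; 7 new (n, e, k, a, r, u, n)
  "sodorde" → prefix "sodor" already present; 2 new (d, e)
  "visovi" → prefix "vi" already present; 4 new (s, o, v, i)
  "sodorlumor" → prefix "sodorlu" already present; 3 new (m, o, r)
  "vidorlinde" → prefix "vidor" already present; 5 new (l, i, n, d, e)
  "sodorvi" → prefix "sodor" already present; 2 new (v, i)
  "vidorlu" → prefix "vidorl" already present; 1 new (u)
  "vidortor" → prefix "vidor" already present; 3 new (t, o, r)
  "sodortorne" → prefix "sodort" already present; 4 new (o, r, n, e)
  "vidorlinfen" → prefix "vidorlin" already present; 3 new (f, e, n)
  "vidorfensopa" → prefix "vidor" already present; 7 new (f, e, n, s, o, p, a)
  "sodormirunne" → prefix "sodor" already present; 7 new (m, i, r, u, n, n, e)
Total nodes = 11 + 2 + 2 + 9 + 5 + 10 + 7 + 2 + 4 + 3 + 5 + 2 + 1 + 3 + 4 + 3 + 7 + 7 = 87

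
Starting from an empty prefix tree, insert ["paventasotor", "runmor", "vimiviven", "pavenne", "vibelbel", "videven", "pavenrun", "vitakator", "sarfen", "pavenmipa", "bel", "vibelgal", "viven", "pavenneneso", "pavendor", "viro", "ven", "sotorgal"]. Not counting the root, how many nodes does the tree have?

For each word, the new-node count is its length minus the longest prefix already in the trie:
  "paventasotor" → 12 new (p, a, v, e, n, t, a, s, o, t, o, r)
  "runmor" → 6 new (r, u, n, m, o, r)
  "vimiviven" → 9 new (v, i, m, i, v, i, v, e, n)
  "pavenne" → prefix "paven" already present; 2 new (n, e)
  "vibelbel" → prefix "vi" already present; 6 new (b, e, l, b, e, l)
  "videven" → prefix "vi" already present; 5 new (d, e, v, e, n)
  "pavenrun" → prefix "paven" already present; 3 new (r, u, n)
  "vitakator" → prefix "vi" already present; 7 new (t, a, k, a, t, o, r)
  "sarfen" → 6 new (s, a, r, f, e, n)
  "pavenmipa" → prefix "paven" already present; 4 new (m, i, p, a)
  "bel" → 3 new (b, e, l)
  "vibelgal" → prefix "vibel" already present; 3 new (g, a, l)
  "viven" → prefix "vi" already present; 3 new (v, e, n)
  "pavenneneso" → prefix "pavenne" already present; 4 new (n, e, s, o)
  "pavendor" → prefix "paven" already present; 3 new (d, o, r)
  "viro" → prefix "vi" already present; 2 new (r, o)
  "ven" → prefix "v" already present; 2 new (e, n)
  "sotorgal" → prefix "s" already present; 7 new (o, t, o, r, g, a, l)
Total nodes = 12 + 6 + 9 + 2 + 6 + 5 + 3 + 7 + 6 + 4 + 3 + 3 + 3 + 4 + 3 + 2 + 2 + 7 = 87

87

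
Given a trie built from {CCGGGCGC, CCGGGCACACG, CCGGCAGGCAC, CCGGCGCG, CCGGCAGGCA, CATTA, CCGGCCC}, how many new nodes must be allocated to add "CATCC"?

Walking "CATCC" from the root, the first 3 characters ("CAT") follow existing edges; "C" is the first miss.
Each of the 2 remaining characters creates one node.

2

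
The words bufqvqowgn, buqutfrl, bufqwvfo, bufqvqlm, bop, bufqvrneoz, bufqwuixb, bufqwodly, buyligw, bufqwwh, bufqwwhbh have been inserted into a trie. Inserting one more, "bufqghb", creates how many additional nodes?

3

Walking "bufqghb" from the root, the first 4 characters ("bufq") follow existing edges; "g" is the first miss.
Each of the 3 remaining characters creates one node.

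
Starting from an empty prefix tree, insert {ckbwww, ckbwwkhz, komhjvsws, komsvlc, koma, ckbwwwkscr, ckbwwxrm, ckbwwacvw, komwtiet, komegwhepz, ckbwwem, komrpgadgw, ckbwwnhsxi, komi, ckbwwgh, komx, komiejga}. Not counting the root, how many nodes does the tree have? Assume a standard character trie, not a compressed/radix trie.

68

Count nodes per top-level branch (shared prefixes stored once):
  'c'-branch (ckbwwacvw, ckbwwem, ckbwwgh, ckbwwkhz, ckbwwnhsxi, ckbwww, ckbwwwkscr, ckbwwxrm): 29 nodes
  'k'-branch (koma, komegwhepz, komhjvsws, komi, komiejga, komrpgadgw, komsvlc, komwtiet, komx): 39 nodes
Sum: 68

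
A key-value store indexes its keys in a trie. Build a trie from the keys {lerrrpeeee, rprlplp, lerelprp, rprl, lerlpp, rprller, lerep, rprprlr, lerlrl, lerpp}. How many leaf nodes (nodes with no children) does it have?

A leaf is a node with no children — equivalently, the end of a word that is not a proper prefix of any other stored word.
Those words: "lerelprp", "lerep", "lerlpp", "lerlrl", "lerpp", "lerrrpeeee", "rprller", "rprlplp", "rprprlr"
Leaf count: 9

9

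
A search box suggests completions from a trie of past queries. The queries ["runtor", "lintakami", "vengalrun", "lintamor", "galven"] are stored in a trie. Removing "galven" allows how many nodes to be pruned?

A node on "galven"'s path can go only if nothing else ends at it or branches off below it.
No other word shares any prefix with "galven", so all 6 of its nodes go.
Nodes removed: 6

6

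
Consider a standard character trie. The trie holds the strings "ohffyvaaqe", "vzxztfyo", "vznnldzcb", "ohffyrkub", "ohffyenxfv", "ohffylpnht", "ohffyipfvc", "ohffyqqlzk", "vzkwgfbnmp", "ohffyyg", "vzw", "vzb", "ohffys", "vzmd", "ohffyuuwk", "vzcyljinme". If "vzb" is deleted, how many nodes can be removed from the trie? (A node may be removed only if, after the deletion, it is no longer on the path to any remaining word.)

1

Walk "vzb" from the leaf back toward the root, removing each node that no remaining word uses.
The suffix "b" (1 node) is used only by "vzb"; the node for "vz" still has the child "x", so pruning stops there.
Nodes removed: 1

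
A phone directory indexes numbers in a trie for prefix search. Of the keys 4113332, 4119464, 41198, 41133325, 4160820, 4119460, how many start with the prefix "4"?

6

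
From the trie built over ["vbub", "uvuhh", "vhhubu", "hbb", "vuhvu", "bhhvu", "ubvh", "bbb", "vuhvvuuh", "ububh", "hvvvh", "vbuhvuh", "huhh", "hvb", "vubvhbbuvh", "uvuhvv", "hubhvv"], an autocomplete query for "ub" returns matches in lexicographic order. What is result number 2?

Filter for "ub…" and sort: "ububh", "ubvh"
The 2nd is ubvh.

ubvh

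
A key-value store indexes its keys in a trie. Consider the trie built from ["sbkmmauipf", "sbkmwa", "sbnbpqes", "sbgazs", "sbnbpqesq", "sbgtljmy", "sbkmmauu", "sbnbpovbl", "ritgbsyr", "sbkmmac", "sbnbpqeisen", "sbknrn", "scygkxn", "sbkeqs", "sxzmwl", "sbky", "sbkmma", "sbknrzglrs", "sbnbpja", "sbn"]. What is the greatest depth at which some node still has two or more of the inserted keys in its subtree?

8

Look for the deepest trie node that still has at least two words in its subtree.
"sbnbpqes" and "sbnbpqesq" agree on "sbnbpqes" (8 characters) before diverging; nothing deeper is shared.
Longest shared-prefix length: 8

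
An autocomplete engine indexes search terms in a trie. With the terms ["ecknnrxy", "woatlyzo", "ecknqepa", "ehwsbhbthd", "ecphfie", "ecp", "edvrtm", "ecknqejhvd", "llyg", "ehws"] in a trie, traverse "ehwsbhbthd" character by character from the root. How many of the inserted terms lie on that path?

2

Walk "ehwsbhbthd" from the root; an end-of-word marker is hit whenever a stored word is a prefix of "ehwsbhbthd".
Prefixes of the query that are stored words: "ehws", "ehwsbhbthd"
Count: 2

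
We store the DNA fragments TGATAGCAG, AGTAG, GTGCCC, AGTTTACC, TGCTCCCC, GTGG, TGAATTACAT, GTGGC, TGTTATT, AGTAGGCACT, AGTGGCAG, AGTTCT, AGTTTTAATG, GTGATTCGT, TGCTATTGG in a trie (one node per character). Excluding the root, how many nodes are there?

73

Count nodes per top-level branch (shared prefixes stored once):
  'A'-branch (AGTAG, AGTAGGCACT, AGTGGCAG, AGTTCT, AGTTTACC, AGTTTTAATG): 27 nodes
  'G'-branch (GTGATTCGT, GTGCCC, GTGG, GTGGC): 14 nodes
  'T'-branch (TGAATTACAT, TGATAGCAG, TGCTATTGG, TGCTCCCC, TGTTATT): 32 nodes
Sum: 73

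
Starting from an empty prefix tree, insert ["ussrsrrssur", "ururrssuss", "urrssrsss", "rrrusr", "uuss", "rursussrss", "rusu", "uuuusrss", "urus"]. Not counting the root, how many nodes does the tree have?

54

Trace insertions, counting only characters that open a new branch:
  "ussrsrrssur" → 11 new (u, s, s, r, s, r, r, s, s, u, r)
  "ururrssuss" → prefix "u" already present; 9 new (r, u, r, r, s, s, u, s, s)
  "urrssrsss" → prefix "ur" already present; 7 new (r, s, s, r, s, s, s)
  "rrrusr" → 6 new (r, r, r, u, s, r)
  "uuss" → prefix "u" already present; 3 new (u, s, s)
  "rursussrss" → prefix "r" already present; 9 new (u, r, s, u, s, s, r, s, s)
  "rusu" → prefix "ru" already present; 2 new (s, u)
  "uuuusrss" → prefix "uu" already present; 6 new (u, u, s, r, s, s)
  "urus" → prefix "uru" already present; 1 new (s)
Total nodes = 11 + 9 + 7 + 6 + 3 + 9 + 2 + 6 + 1 = 54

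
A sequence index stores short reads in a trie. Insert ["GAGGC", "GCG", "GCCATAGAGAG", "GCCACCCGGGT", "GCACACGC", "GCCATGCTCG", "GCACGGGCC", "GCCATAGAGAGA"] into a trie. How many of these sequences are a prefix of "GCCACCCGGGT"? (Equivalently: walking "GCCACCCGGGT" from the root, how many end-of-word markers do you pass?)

Traverse "GCCACCCGGGT" character by character; count nodes along the way that are marked as word ends.
Prefixes of the query that are stored words: "GCCACCCGGGT"
Count: 1

1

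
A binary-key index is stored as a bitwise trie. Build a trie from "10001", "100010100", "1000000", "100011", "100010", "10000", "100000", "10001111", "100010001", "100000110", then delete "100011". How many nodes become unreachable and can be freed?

A node on "100011"'s path can go only if nothing else ends at it or branches off below it.
Every node on "100011" is still needed (e.g. by "10001111"), so nothing is freed.
Nodes removed: 0

0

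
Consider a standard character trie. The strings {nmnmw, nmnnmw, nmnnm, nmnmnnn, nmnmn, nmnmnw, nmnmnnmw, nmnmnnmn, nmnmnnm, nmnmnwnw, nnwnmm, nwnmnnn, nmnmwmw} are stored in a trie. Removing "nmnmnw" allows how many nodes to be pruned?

After clearing the end-marker at "nmnmnw", prune upward until reaching a node still needed by another word.
Every node on "nmnmnw" is still needed (e.g. by "nmnmnwnw"), so nothing is freed.
Nodes removed: 0

0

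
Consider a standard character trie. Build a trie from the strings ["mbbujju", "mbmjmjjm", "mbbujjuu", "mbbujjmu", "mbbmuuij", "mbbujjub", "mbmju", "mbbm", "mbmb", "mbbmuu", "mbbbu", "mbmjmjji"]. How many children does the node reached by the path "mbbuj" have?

Follow the path "mbbuj" to its node, then look at its outgoing edges.
Characters that immediately follow "mbbuj" among the stored strings: {j}.
That node has 1 child edge.

1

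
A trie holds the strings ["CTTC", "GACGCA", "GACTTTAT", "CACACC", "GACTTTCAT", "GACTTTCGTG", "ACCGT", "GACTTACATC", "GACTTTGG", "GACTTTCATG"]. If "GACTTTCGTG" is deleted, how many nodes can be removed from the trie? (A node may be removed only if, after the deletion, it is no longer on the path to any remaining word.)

3

A node on "GACTTTCGTG"'s path can go only if nothing else ends at it or branches off below it.
The suffix "GTG" (3 nodes) is used only by "GACTTTCGTG"; the node for "GACTTTC" still has the child "A", so pruning stops there.
Nodes removed: 3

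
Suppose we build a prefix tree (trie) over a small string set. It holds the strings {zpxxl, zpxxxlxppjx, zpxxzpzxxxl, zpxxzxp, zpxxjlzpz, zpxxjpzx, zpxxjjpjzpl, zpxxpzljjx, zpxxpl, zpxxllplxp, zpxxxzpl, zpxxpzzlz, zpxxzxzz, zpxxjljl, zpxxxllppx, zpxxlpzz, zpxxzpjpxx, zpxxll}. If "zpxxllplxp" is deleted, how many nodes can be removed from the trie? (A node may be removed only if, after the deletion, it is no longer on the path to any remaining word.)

Walk "zpxxllplxp" from the leaf back toward the root, removing each node that no remaining word uses.
The suffix "plxp" (4 nodes) is used only by "zpxxllplxp"; "zpxxll" is itself a stored word, so pruning stops there.
Nodes removed: 4

4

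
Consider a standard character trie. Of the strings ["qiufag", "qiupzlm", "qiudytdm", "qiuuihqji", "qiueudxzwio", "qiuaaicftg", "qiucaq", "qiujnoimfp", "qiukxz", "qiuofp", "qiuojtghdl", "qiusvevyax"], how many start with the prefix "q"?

Walk to "q"; the words in its subtree are exactly those with that prefix.
Words under "q": qiuaaicftg, qiucaq, qiudytdm, qiueudxzwio, qiufag, qiujnoimfp, qiukxz, qiuofp, qiuojtghdl, qiupzlm, qiusvevyax, qiuuihqji
Count: 12

12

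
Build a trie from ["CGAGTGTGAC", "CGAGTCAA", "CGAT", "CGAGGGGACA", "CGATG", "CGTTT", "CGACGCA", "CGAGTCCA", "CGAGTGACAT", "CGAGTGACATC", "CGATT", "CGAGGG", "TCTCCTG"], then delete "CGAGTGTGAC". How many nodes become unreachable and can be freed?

4

After clearing the end-marker at "CGAGTGTGAC", prune upward until reaching a node still needed by another word.
The suffix "TGAC" (4 nodes) is used only by "CGAGTGTGAC"; the node for "CGAGTG" still has the child "A", so pruning stops there.
Nodes removed: 4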